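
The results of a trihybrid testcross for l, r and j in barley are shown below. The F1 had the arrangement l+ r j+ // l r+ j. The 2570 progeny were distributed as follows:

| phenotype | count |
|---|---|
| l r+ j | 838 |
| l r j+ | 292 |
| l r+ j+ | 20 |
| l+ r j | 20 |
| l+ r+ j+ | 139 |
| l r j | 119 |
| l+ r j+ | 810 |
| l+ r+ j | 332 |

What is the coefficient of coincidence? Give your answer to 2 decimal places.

The two rarest classes, l+ r j and l r+ j+, are the double crossovers. Comparing them with the parentals, only the j allele has switched, so j is the middle locus and the order is l – j – r.
l–j: (624 + 40)/2570 = 0.2584; j–r: (258 + 40)/2570 = 0.1160.
Expected DCO frequency = 0.2584 × 0.1160 ≈ 0.02997; observed = 40/2570 ≈ 0.01556.
Coefficient of coincidence = 0.01556/0.02997 ≈ 0.52.

0.52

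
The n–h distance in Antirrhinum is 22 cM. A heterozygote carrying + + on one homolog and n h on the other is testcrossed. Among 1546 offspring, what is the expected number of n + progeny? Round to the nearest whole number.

170

A map distance of 22 cM corresponds to a recombination frequency of 0.220.
The F1 is + + / n h, so n + is a recombinant gamete class with expected frequency r/2 = 0.220/2 = 0.1100.
Expected number = 0.1100 × 1546 = 170.06 ≈ 170.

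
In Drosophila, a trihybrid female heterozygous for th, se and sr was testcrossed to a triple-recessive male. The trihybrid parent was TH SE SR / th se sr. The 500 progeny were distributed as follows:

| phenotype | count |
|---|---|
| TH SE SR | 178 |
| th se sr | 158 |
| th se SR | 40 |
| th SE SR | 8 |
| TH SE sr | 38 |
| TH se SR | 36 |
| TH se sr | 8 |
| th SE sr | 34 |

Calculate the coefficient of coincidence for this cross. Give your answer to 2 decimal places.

0.99

The two rarest classes, th SE SR and TH se sr, are the double crossovers. Comparing them with the parentals, only the th allele has switched, so th is the middle locus and the order is sr – th – se.
sr–th: (78 + 16)/500 = 0.1880; th–se: (70 + 16)/500 = 0.1720.
Expected DCO frequency = 0.1880 × 0.1720 ≈ 0.03234; observed = 16/500 ≈ 0.03200.
Coefficient of coincidence = 0.03200/0.03234 ≈ 0.99.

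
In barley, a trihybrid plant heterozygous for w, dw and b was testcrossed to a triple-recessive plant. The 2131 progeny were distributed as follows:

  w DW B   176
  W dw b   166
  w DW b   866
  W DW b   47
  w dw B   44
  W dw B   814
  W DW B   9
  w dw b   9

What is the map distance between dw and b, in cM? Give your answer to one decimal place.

The two most frequent reciprocal classes, w DW b and W dw B, are the parental types, so the F1 was w DW b / W dw B.
The two rarest classes, w dw b and W DW B, are the double crossovers. Comparing them with the parentals, only the dw allele has switched, so dw is the middle locus and the order is b – dw – w.
Crossovers in the b–dw interval produce the single-crossover classes w DW B and W dw b (176 + 166 = 342) plus the double crossovers (18).
RF(b–dw) = (342 + 18) / 2131 = 360/2131 = 0.1689 → 16.9 cM.

16.9 cM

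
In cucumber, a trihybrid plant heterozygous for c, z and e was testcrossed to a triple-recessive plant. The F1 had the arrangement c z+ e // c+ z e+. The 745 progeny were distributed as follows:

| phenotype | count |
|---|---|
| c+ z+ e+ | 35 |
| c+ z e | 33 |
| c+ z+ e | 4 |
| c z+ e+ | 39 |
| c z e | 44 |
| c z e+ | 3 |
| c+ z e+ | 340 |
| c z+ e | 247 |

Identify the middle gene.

The two rarest classes, c+ z+ e and c z e+, are the double crossovers. Comparing them with the parentals, only the c allele has switched, so c is the middle locus and the order is z – c – e.

c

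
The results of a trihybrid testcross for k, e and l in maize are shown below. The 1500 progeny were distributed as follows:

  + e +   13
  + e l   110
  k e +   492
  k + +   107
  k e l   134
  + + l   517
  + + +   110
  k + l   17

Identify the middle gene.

k

The two most frequent reciprocal classes, k e + and + + l, are the parental types, so the F1 was k e + / + + l.
The two rarest classes, + e + and k + l, are the double crossovers. Comparing them with the parentals, only the k allele has switched, so k is the middle locus and the order is e – k – l.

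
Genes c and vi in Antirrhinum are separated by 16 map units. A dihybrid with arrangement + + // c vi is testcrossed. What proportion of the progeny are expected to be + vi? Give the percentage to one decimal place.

8.0%

A map distance of 16 map units corresponds to a recombination frequency of 0.160.
The F1 is + + / c vi, so + vi is a recombinant gamete class with expected frequency r/2 = 0.160/2 = 0.0800.
That is 0.0800 = 8.0% of the progeny.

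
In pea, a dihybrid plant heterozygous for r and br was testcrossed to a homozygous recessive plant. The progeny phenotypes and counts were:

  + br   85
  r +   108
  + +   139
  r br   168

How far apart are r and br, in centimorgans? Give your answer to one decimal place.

The two most frequent classes, + + (139) and r br (168), are the parental types, so the F1 was + + / r br.
The recombinant classes are + br and r +: 85 + 108 = 193.
Recombination frequency = 193/500 = 0.3860 ≈ 38.6%, i.e. 38.6 centimorgans.

38.6 centimorgans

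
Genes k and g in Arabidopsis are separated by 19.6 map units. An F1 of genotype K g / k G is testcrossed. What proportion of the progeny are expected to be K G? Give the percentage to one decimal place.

9.8%

A map distance of 19.6 map units corresponds to a recombination frequency of 0.196.
The F1 is K g / k G, so K G is a recombinant gamete class with expected frequency r/2 = 0.196/2 = 0.0980.
That is 0.0980 = 9.8% of the progeny.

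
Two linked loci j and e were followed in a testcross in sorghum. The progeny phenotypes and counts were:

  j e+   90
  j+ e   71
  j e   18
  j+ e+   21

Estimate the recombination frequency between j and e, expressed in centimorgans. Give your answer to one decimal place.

The two most frequent classes, j+ e (71) and j e+ (90), are the parental types, so the F1 was j+ e / j e+.
The recombinant classes are j+ e+ and j e: 21 + 18 = 39.
Recombination frequency = 39/200 = 0.1950 ≈ 19.5%, i.e. 19.5 centimorgans.

19.5 centimorgans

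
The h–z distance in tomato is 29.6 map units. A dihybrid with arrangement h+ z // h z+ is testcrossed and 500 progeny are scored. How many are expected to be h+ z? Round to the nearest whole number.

A map distance of 29.6 map units corresponds to a recombination frequency of 0.296.
The F1 is h+ z / h z+, so h+ z is a parental gamete class with expected frequency (1 − r)/2 = 0.704/2 = 0.3520.
Expected number = 0.3520 × 500 = 176.00 ≈ 176.

176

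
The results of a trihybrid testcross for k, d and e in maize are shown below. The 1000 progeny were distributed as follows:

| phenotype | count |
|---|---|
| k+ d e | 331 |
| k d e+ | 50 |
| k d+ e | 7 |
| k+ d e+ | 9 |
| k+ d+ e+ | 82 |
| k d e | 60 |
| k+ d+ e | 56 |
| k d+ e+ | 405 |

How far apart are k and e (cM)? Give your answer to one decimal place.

15.8 cM

The two most frequent reciprocal classes, k d+ e+ and k+ d e, are the parental types, so the F1 was k d+ e+ / k+ d e.
The two rarest classes, k d+ e and k+ d e+, are the double crossovers. Comparing them with the parentals, only the e allele has switched, so e is the middle locus and the order is d – e – k.
Crossovers in the e–k interval produce the single-crossover classes k+ d+ e+ and k d e (82 + 60 = 142) plus the double crossovers (16).
RF(e–k) = (142 + 16) / 1000 = 158/1000 = 0.1580 → 15.8 cM.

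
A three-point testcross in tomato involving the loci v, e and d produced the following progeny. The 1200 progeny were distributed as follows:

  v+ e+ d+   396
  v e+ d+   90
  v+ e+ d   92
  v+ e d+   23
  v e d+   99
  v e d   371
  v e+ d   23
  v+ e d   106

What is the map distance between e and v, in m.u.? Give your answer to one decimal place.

The two most frequent reciprocal classes, v e d and v+ e+ d+, are the parental types, so the F1 was v e d / v+ e+ d+.
The two rarest classes, v e+ d and v+ e d+, are the double crossovers. Comparing them with the parentals, only the e allele has switched, so e is the middle locus and the order is v – e – d.
Crossovers in the v–e interval produce the single-crossover classes v+ e d and v e+ d+ (106 + 90 = 196) plus the double crossovers (46).
RF(v–e) = (196 + 46) / 1200 = 242/1200 = 0.2017 → 20.2 m.u.

20.2 m.u.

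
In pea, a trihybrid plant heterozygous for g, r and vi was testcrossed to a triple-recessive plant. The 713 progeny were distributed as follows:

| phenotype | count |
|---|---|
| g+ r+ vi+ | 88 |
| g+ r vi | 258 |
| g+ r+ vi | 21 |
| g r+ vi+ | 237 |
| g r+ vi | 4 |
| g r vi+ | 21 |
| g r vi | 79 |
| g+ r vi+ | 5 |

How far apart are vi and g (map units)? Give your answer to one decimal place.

24.7 map units

The two most frequent reciprocal classes, g+ r vi and g r+ vi+, are the parental types, so the F1 was g+ r vi / g r+ vi+.
The two rarest classes, g+ r vi+ and g r+ vi, are the double crossovers. Comparing them with the parentals, only the vi allele has switched, so vi is the middle locus and the order is r – vi – g.
Crossovers in the vi–g interval produce the single-crossover classes g r vi and g+ r+ vi+ (79 + 88 = 167) plus the double crossovers (9).
RF(vi–g) = (167 + 9) / 713 = 176/713 = 0.2468 → 24.7 map units.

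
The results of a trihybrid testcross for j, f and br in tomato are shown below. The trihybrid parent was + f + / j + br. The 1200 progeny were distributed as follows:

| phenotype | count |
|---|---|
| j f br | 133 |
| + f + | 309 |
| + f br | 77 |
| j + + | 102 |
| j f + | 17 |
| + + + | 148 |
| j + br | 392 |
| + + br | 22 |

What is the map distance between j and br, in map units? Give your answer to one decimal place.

18.2 map units

The two rarest classes, j f + and + + br, are the double crossovers. Comparing them with the parentals, only the j allele has switched, so j is the middle locus and the order is f – j – br.
Crossovers in the j–br interval produce the single-crossover classes + f br and j + + (77 + 102 = 179) plus the double crossovers (39).
RF(j–br) = (179 + 39) / 1200 = 218/1200 = 0.1817 → 18.2 map units.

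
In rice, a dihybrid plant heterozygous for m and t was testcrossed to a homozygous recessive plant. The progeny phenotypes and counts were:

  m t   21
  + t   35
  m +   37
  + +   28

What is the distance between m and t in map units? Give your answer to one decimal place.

40.5 map units

The two most frequent classes, + t (35) and m + (37), are the parental types, so the F1 was + t / m +.
The recombinant classes are + + and m t: 28 + 21 = 49.
Recombination frequency = 49/121 = 0.4050 ≈ 40.5%, i.e. 40.5 map units.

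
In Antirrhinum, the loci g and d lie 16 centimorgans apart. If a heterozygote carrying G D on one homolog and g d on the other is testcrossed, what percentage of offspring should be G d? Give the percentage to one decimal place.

8.0%

A map distance of 16 centimorgans corresponds to a recombination frequency of 0.160.
The F1 is G D / g d, so G d is a recombinant gamete class with expected frequency r/2 = 0.160/2 = 0.0800.
That is 0.0800 = 8.0% of the progeny.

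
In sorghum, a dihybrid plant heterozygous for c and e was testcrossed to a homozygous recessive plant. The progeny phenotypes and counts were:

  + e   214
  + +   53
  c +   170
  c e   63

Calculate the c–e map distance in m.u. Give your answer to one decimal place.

The two most frequent classes, + e (214) and c + (170), are the parental types, so the F1 was + e / c +.
The recombinant classes are + + and c e: 53 + 63 = 116.
Recombination frequency = 116/500 = 0.2320 ≈ 23.2%, i.e. 23.2 m.u.

23.2 m.u.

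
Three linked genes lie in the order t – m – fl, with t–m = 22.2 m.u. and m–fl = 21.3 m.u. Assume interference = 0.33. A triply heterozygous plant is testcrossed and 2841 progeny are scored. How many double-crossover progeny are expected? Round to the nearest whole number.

90

Map distances give recombination frequencies of 0.222 and 0.213 for the two intervals.
With interference 0.33 (so coincidence = 0.67), expected double-crossover frequency = 0.222 × 0.213 × 0.67 = 0.03168.
Expected number = 0.03168 × 2841 = 90.01 ≈ 90.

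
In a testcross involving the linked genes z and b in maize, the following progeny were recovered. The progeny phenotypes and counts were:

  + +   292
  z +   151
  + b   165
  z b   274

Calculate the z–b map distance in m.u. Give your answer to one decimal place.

The two most frequent classes, + + (292) and z b (274), are the parental types, so the F1 was + + / z b.
The recombinant classes are + b and z +: 165 + 151 = 316.
Recombination frequency = 316/882 = 0.3583 ≈ 35.8%, i.e. 35.8 m.u.

35.8 m.u.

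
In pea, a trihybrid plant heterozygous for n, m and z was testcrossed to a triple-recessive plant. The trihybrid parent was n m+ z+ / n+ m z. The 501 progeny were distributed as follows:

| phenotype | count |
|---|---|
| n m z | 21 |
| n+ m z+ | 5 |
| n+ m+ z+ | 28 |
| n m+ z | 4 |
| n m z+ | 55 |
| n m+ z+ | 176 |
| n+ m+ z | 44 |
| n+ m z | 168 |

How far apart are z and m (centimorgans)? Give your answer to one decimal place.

21.6 centimorgans

The two rarest classes, n m+ z and n+ m z+, are the double crossovers. Comparing them with the parentals, only the z allele has switched, so z is the middle locus and the order is m – z – n.
Crossovers in the m–z interval produce the single-crossover classes n m z+ and n+ m+ z (55 + 44 = 99) plus the double crossovers (9).
RF(m–z) = (99 + 9) / 501 = 108/501 = 0.2156 → 21.6 centimorgans.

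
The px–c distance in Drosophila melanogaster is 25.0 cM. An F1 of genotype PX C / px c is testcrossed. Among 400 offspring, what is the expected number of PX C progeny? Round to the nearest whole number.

150

A map distance of 25.0 cM corresponds to a recombination frequency of 0.250.
The F1 is PX C / px c, so PX C is a parental gamete class with expected frequency (1 − r)/2 = 0.750/2 = 0.3750.
Expected number = 0.3750 × 400 = 150.00 ≈ 150.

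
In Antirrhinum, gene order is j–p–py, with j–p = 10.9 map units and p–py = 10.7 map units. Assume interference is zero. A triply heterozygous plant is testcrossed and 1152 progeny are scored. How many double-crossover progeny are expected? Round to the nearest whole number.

Map distances give recombination frequencies of 0.109 and 0.107 for the two intervals.
With no interference, expected double-crossover frequency = 0.109 × 0.107 = 0.01166.
Expected number = 0.01166 × 1152 = 13.44 ≈ 13.

13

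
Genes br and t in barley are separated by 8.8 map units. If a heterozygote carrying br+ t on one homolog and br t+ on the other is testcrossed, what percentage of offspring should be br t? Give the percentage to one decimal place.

A map distance of 8.8 map units corresponds to a recombination frequency of 0.088.
The F1 is br+ t / br t+, so br t is a recombinant gamete class with expected frequency r/2 = 0.088/2 = 0.0440.
That is 0.0440 = 4.4% of the progeny.

4.4%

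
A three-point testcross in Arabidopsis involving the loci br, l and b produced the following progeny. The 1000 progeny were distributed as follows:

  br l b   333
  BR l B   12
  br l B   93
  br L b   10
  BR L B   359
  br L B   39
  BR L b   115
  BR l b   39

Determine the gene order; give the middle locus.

l

The two most frequent reciprocal classes, BR L B and br l b, are the parental types, so the F1 was BR L B / br l b.
The two rarest classes, BR l B and br L b, are the double crossovers. Comparing them with the parentals, only the l allele has switched, so l is the middle locus and the order is br – l – b.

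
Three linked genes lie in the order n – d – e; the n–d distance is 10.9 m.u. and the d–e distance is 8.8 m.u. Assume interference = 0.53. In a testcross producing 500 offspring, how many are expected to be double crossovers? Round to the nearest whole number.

Map distances give recombination frequencies of 0.109 and 0.088 for the two intervals.
With interference 0.53 (so coincidence = 0.47), expected double-crossover frequency = 0.109 × 0.088 × 0.47 = 0.00451.
Expected number = 0.00451 × 500 = 2.25 ≈ 2.

2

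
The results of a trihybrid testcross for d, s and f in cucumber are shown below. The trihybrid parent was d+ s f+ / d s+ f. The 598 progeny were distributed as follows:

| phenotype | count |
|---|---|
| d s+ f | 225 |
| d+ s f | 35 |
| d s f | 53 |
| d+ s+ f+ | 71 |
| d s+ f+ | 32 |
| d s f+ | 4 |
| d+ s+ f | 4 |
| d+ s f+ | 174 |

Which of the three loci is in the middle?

The two rarest classes, d s f+ and d+ s+ f, are the double crossovers. Comparing them with the parentals, only the d allele has switched, so d is the middle locus and the order is s – d – f.

d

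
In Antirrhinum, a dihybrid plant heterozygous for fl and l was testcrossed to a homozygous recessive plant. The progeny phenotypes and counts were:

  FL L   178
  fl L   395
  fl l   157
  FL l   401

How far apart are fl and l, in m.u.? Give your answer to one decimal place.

The two most frequent classes, FL l (401) and fl L (395), are the parental types, so the F1 was FL l / fl L.
The recombinant classes are FL L and fl l: 178 + 157 = 335.
Recombination frequency = 335/1131 = 0.2962 ≈ 29.6%, i.e. 29.6 m.u.

29.6 m.u.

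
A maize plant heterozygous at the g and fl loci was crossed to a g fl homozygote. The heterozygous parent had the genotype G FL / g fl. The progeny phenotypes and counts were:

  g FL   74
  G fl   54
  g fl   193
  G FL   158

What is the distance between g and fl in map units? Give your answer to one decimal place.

The recombinant classes are G fl and g FL: 54 + 74 = 128.
Recombination frequency = 128/479 = 0.2672 ≈ 26.7%, i.e. 26.7 map units.

26.7 map units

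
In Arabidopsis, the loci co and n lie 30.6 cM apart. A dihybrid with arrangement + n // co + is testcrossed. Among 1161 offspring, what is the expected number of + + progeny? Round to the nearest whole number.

A map distance of 30.6 cM corresponds to a recombination frequency of 0.306.
The F1 is + n / co +, so + + is a recombinant gamete class with expected frequency r/2 = 0.306/2 = 0.1530.
Expected number = 0.1530 × 1161 = 177.63 ≈ 178.

178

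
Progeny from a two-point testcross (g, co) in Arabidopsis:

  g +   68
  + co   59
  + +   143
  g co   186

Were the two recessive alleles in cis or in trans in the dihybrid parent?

cis

The two most frequent classes are + + (143) and g co (186); these are the parental (non-recombinant) types.
So the F1 carried + + on one chromosome and g co on the other — the recessive alleles are on the same chromosome (cis / coupling).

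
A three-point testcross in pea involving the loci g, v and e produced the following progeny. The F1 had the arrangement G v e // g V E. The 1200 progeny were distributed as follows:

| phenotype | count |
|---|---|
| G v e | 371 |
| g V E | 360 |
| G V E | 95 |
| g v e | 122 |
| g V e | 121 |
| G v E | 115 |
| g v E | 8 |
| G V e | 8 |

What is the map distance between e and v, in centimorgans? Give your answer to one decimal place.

The two rarest classes, G V e and g v E, are the double crossovers. Comparing them with the parentals, only the v allele has switched, so v is the middle locus and the order is g – v – e.
Crossovers in the v–e interval produce the single-crossover classes G v E and g V e (115 + 121 = 236) plus the double crossovers (16).
RF(v–e) = (236 + 16) / 1200 = 252/1200 = 0.2100 → 21.0 centimorgans.

21.0 centimorgans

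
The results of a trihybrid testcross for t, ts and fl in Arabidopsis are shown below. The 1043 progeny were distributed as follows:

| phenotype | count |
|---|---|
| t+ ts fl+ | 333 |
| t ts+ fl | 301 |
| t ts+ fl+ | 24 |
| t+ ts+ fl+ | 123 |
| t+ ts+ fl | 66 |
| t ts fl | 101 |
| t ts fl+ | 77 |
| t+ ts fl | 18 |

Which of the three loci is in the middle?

fl

The two most frequent reciprocal classes, t+ ts fl+ and t ts+ fl, are the parental types, so the F1 was t+ ts fl+ / t ts+ fl.
The two rarest classes, t+ ts fl and t ts+ fl+, are the double crossovers. Comparing them with the parentals, only the fl allele has switched, so fl is the middle locus and the order is ts – fl – t.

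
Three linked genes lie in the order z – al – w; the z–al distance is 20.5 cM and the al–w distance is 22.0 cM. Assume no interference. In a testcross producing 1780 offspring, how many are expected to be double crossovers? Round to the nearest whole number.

Map distances give recombination frequencies of 0.205 and 0.220 for the two intervals.
With no interference, expected double-crossover frequency = 0.205 × 0.220 = 0.04510.
Expected number = 0.04510 × 1780 = 80.28 ≈ 80.

80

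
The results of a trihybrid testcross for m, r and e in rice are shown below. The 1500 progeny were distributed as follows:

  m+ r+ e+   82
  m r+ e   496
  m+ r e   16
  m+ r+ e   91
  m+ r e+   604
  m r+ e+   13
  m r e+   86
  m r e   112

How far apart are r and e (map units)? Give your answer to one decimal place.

The two most frequent reciprocal classes, m+ r e+ and m r+ e, are the parental types, so the F1 was m+ r e+ / m r+ e.
The two rarest classes, m+ r e and m r+ e+, are the double crossovers. Comparing them with the parentals, only the e allele has switched, so e is the middle locus and the order is m – e – r.
Crossovers in the e–r interval produce the single-crossover classes m+ r+ e+ and m r e (82 + 112 = 194) plus the double crossovers (29).
RF(e–r) = (194 + 29) / 1500 = 223/1500 = 0.1487 → 14.9 map units.

14.9 map units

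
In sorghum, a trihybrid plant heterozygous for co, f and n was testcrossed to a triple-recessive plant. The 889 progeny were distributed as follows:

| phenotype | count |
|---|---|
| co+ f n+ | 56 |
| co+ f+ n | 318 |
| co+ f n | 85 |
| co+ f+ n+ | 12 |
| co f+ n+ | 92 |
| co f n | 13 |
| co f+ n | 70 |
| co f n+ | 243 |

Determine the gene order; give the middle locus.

n

The two most frequent reciprocal classes, co f n+ and co+ f+ n, are the parental types, so the F1 was co f n+ / co+ f+ n.
The two rarest classes, co f n and co+ f+ n+, are the double crossovers. Comparing them with the parentals, only the n allele has switched, so n is the middle locus and the order is co – n – f.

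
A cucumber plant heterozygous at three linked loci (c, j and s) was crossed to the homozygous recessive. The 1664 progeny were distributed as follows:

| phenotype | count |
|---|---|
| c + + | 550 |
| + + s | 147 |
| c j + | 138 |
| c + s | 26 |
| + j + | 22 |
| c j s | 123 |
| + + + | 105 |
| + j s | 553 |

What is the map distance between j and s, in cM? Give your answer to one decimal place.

The two most frequent reciprocal classes, + j s and c + +, are the parental types, so the F1 was + j s / c + +.
The two rarest classes, + j + and c + s, are the double crossovers. Comparing them with the parentals, only the s allele has switched, so s is the middle locus and the order is c – s – j.
Crossovers in the s–j interval produce the single-crossover classes + + s and c j + (147 + 138 = 285) plus the double crossovers (48).
RF(s–j) = (285 + 48) / 1664 = 333/1664 = 0.2001 → 20.0 cM.

20.0 cM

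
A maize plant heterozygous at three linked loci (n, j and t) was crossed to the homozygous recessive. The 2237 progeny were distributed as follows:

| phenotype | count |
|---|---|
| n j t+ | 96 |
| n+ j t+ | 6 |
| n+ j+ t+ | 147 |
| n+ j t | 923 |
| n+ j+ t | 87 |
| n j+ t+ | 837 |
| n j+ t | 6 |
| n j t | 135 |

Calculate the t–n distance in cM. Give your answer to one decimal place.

The two most frequent reciprocal classes, n+ j t and n j+ t+, are the parental types, so the F1 was n+ j t / n j+ t+.
The two rarest classes, n+ j t+ and n j+ t, are the double crossovers. Comparing them with the parentals, only the t allele has switched, so t is the middle locus and the order is j – t – n.
Crossovers in the t–n interval produce the single-crossover classes n j t and n+ j+ t+ (135 + 147 = 282) plus the double crossovers (12).
RF(t–n) = (282 + 12) / 2237 = 294/2237 = 0.1314 → 13.1 cM.

13.1 cM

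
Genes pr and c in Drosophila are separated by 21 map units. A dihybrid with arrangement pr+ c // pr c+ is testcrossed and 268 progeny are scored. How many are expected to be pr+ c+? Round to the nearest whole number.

A map distance of 21 map units corresponds to a recombination frequency of 0.210.
The F1 is pr+ c / pr c+, so pr+ c+ is a recombinant gamete class with expected frequency r/2 = 0.210/2 = 0.1050.
Expected number = 0.1050 × 268 = 28.14 ≈ 28.

28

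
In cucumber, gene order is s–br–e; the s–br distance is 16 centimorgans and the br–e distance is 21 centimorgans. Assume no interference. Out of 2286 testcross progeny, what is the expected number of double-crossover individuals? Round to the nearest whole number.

77

Map distances give recombination frequencies of 0.160 and 0.210 for the two intervals.
With no interference, expected double-crossover frequency = 0.160 × 0.210 = 0.03360.
Expected number = 0.03360 × 2286 = 76.81 ≈ 77.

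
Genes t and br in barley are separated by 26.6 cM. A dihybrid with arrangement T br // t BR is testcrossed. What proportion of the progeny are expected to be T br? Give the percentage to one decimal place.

36.7%

A map distance of 26.6 cM corresponds to a recombination frequency of 0.266.
The F1 is T br / t BR, so T br is a parental gamete class with expected frequency (1 − r)/2 = 0.734/2 = 0.3670.
That is 0.3670 = 36.7% of the progeny.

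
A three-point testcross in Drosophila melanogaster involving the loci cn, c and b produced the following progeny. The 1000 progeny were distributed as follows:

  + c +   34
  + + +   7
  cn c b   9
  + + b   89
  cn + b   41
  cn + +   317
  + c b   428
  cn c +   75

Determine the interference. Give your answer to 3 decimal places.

0.023

The two most frequent reciprocal classes, + c b and cn + +, are the parental types, so the F1 was + c b / cn + +.
The two rarest classes, cn c b and + + +, are the double crossovers. Comparing them with the parentals, only the cn allele has switched, so cn is the middle locus and the order is c – cn – b.
c–cn: (164 + 16)/1000 = 0.1800; cn–b: (75 + 16)/1000 = 0.0910.
Expected DCO frequency = 0.1800 × 0.0910 ≈ 0.01638; observed = 16/1000 ≈ 0.01600.
Coefficient of coincidence = 0.01600/0.01638 ≈ 0.977; interference = 1 − 0.977 = 0.023.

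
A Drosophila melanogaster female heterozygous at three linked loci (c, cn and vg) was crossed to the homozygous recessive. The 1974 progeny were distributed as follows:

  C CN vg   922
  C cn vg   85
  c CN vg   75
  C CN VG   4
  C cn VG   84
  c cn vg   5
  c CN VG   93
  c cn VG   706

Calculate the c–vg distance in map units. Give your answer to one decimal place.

The two most frequent reciprocal classes, c cn VG and C CN vg, are the parental types, so the F1 was c cn VG / C CN vg.
The two rarest classes, c cn vg and C CN VG, are the double crossovers. Comparing them with the parentals, only the vg allele has switched, so vg is the middle locus and the order is cn – vg – c.
Crossovers in the vg–c interval produce the single-crossover classes C cn VG and c CN vg (84 + 75 = 159) plus the double crossovers (9).
RF(vg–c) = (159 + 9) / 1974 = 168/1974 = 0.0851 → 8.5 map units.

8.5 map units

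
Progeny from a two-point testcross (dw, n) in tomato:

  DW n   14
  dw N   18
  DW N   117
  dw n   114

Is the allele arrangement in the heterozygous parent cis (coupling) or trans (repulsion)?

The two most frequent classes are DW N (117) and dw n (114); these are the parental (non-recombinant) types.
So the F1 carried DW N on one chromosome and dw n on the other — the recessive alleles are on the same chromosome (cis / coupling).

cis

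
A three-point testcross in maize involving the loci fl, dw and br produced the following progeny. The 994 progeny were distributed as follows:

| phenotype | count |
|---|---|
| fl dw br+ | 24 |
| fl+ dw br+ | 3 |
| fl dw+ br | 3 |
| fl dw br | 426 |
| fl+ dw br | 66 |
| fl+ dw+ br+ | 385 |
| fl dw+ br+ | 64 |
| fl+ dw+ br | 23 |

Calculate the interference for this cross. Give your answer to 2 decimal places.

The two most frequent reciprocal classes, fl dw br and fl+ dw+ br+, are the parental types, so the F1 was fl dw br / fl+ dw+ br+.
The two rarest classes, fl dw+ br and fl+ dw br+, are the double crossovers. Comparing them with the parentals, only the dw allele has switched, so dw is the middle locus and the order is br – dw – fl.
br–dw: (47 + 6)/994 = 0.0533; dw–fl: (130 + 6)/994 = 0.1368.
Expected DCO frequency = 0.0533 × 0.1368 ≈ 0.00729; observed = 6/994 ≈ 0.00604.
Coefficient of coincidence = 0.00604/0.00729 ≈ 0.83; interference = 1 − 0.83 = 0.17.

0.17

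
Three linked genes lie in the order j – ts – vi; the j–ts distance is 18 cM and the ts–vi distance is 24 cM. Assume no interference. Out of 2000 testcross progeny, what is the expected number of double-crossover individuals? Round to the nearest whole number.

86

Map distances give recombination frequencies of 0.180 and 0.240 for the two intervals.
With no interference, expected double-crossover frequency = 0.180 × 0.240 = 0.04320.
Expected number = 0.04320 × 2000 = 86.40 ≈ 86.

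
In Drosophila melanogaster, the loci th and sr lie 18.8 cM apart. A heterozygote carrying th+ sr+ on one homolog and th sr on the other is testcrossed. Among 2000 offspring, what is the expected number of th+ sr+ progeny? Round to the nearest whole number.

A map distance of 18.8 cM corresponds to a recombination frequency of 0.188.
The F1 is th+ sr+ / th sr, so th+ sr+ is a parental gamete class with expected frequency (1 − r)/2 = 0.812/2 = 0.4060.
Expected number = 0.4060 × 2000 = 812.00 ≈ 812.

812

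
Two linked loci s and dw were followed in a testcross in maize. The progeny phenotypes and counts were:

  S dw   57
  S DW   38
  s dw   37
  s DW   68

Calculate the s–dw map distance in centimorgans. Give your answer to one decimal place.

37.5 centimorgans

The two most frequent classes, S dw (57) and s DW (68), are the parental types, so the F1 was S dw / s DW.
The recombinant classes are S DW and s dw: 38 + 37 = 75.
Recombination frequency = 75/200 = 0.3750 ≈ 37.5%, i.e. 37.5 centimorgans.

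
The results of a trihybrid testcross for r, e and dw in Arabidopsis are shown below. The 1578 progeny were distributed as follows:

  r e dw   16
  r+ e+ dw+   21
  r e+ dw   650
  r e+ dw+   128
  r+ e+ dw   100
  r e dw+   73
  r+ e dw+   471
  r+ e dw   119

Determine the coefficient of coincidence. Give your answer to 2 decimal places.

0.98

The two most frequent reciprocal classes, r e+ dw and r+ e dw+, are the parental types, so the F1 was r e+ dw / r+ e dw+.
The two rarest classes, r e dw and r+ e+ dw+, are the double crossovers. Comparing them with the parentals, only the e allele has switched, so e is the middle locus and the order is dw – e – r.
dw–e: (247 + 37)/1578 = 0.1800; e–r: (173 + 37)/1578 = 0.1331.
Expected DCO frequency = 0.1800 × 0.1331 ≈ 0.02396; observed = 37/1578 ≈ 0.02345.
Coefficient of coincidence = 0.02345/0.02396 ≈ 0.98.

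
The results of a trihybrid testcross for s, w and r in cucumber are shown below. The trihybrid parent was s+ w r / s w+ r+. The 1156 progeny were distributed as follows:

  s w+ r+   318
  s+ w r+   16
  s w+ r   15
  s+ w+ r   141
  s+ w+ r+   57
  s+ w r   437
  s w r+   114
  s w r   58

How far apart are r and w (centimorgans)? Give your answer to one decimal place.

The two rarest classes, s+ w r+ and s w+ r, are the double crossovers. Comparing them with the parentals, only the r allele has switched, so r is the middle locus and the order is w – r – s.
Crossovers in the w–r interval produce the single-crossover classes s+ w+ r and s w r+ (141 + 114 = 255) plus the double crossovers (31).
RF(w–r) = (255 + 31) / 1156 = 286/1156 = 0.2474 → 24.7 centimorgans.

24.7 centimorgans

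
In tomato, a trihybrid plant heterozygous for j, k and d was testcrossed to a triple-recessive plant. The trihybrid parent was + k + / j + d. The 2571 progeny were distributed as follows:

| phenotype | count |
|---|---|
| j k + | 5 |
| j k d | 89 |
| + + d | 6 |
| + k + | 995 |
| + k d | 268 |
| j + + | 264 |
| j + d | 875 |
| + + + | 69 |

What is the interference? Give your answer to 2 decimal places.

0.69

The two rarest classes, j k + and + + d, are the double crossovers. Comparing them with the parentals, only the j allele has switched, so j is the middle locus and the order is k – j – d.
k–j: (158 + 11)/2571 = 0.0657; j–d: (532 + 11)/2571 = 0.2112.
Expected DCO frequency = 0.0657 × 0.2112 ≈ 0.01388; observed = 11/2571 ≈ 0.00428.
Coefficient of coincidence = 0.00428/0.01388 ≈ 0.31; interference = 1 − 0.31 = 0.69.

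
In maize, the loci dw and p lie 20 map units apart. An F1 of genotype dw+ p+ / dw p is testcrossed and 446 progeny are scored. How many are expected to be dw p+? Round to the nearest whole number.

45

A map distance of 20 map units corresponds to a recombination frequency of 0.200.
The F1 is dw+ p+ / dw p, so dw p+ is a recombinant gamete class with expected frequency r/2 = 0.200/2 = 0.1000.
Expected number = 0.1000 × 446 = 44.60 ≈ 45.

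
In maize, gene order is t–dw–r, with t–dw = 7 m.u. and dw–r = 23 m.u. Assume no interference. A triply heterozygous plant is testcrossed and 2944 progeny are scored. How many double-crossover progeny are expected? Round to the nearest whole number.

47

Map distances give recombination frequencies of 0.070 and 0.230 for the two intervals.
With no interference, expected double-crossover frequency = 0.070 × 0.230 = 0.01610.
Expected number = 0.01610 × 2944 = 47.40 ≈ 47.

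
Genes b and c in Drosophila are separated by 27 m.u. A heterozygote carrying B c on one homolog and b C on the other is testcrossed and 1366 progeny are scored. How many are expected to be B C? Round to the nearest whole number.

A map distance of 27 m.u. corresponds to a recombination frequency of 0.270.
The F1 is B c / b C, so B C is a recombinant gamete class with expected frequency r/2 = 0.270/2 = 0.1350.
Expected number = 0.1350 × 1366 = 184.41 ≈ 184.

184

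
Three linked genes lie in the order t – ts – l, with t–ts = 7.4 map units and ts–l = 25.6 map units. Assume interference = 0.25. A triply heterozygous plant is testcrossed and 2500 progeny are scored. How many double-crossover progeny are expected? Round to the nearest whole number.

36

Map distances give recombination frequencies of 0.074 and 0.256 for the two intervals.
With interference 0.25 (so coincidence = 0.75), expected double-crossover frequency = 0.074 × 0.256 × 0.75 = 0.01421.
Expected number = 0.01421 × 2500 = 35.52 ≈ 36.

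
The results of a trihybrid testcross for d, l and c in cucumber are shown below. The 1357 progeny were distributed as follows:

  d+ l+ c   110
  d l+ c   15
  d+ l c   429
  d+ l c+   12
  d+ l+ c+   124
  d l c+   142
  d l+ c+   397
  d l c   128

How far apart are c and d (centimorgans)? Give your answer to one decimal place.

20.6 centimorgans

The two most frequent reciprocal classes, d l+ c+ and d+ l c, are the parental types, so the F1 was d l+ c+ / d+ l c.
The two rarest classes, d l+ c and d+ l c+, are the double crossovers. Comparing them with the parentals, only the c allele has switched, so c is the middle locus and the order is l – c – d.
Crossovers in the c–d interval produce the single-crossover classes d+ l+ c+ and d l c (124 + 128 = 252) plus the double crossovers (27).
RF(c–d) = (252 + 27) / 1357 = 279/1357 = 0.2056 → 20.6 centimorgans.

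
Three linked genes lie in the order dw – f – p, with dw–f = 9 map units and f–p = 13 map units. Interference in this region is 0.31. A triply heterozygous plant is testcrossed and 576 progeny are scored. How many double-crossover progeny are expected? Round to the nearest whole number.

5

Map distances give recombination frequencies of 0.090 and 0.130 for the two intervals.
With interference 0.31 (so coincidence = 0.69), expected double-crossover frequency = 0.090 × 0.130 × 0.69 = 0.00807.
Expected number = 0.00807 × 576 = 4.65 ≈ 5.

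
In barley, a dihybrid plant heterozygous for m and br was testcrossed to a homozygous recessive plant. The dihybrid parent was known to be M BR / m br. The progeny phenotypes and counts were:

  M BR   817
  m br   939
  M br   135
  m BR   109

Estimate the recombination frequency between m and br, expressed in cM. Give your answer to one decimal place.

12.2 cM

The recombinant classes are M br and m BR: 135 + 109 = 244.
Recombination frequency = 244/2000 = 0.1220 ≈ 12.2%, i.e. 12.2 cM.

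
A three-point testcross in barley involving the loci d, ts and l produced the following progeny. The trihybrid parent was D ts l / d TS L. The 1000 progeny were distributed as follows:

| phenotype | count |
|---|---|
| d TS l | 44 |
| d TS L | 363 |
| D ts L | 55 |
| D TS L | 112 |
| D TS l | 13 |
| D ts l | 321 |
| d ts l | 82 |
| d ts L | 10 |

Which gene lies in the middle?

The two rarest classes, D TS l and d ts L, are the double crossovers. Comparing them with the parentals, only the ts allele has switched, so ts is the middle locus and the order is d – ts – l.

ts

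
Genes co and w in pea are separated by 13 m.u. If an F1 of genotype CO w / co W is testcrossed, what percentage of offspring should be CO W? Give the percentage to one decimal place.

6.5%

A map distance of 13 m.u. corresponds to a recombination frequency of 0.130.
The F1 is CO w / co W, so CO W is a recombinant gamete class with expected frequency r/2 = 0.130/2 = 0.0650.
That is 0.0650 = 6.5% of the progeny.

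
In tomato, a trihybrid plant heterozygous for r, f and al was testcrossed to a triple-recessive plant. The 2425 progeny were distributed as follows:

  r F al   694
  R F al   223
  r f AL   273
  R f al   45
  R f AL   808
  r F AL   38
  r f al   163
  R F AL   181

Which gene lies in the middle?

The two most frequent reciprocal classes, r F al and R f AL, are the parental types, so the F1 was r F al / R f AL.
The two rarest classes, r F AL and R f al, are the double crossovers. Comparing them with the parentals, only the al allele has switched, so al is the middle locus and the order is f – al – r.

al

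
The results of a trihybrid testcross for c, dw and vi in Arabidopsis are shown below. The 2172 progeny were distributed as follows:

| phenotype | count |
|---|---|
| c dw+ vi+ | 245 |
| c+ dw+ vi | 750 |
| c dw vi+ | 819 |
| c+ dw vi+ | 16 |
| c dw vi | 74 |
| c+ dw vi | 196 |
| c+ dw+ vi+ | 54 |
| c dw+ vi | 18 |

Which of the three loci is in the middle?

The two most frequent reciprocal classes, c+ dw+ vi and c dw vi+, are the parental types, so the F1 was c+ dw+ vi / c dw vi+.
The two rarest classes, c dw+ vi and c+ dw vi+, are the double crossovers. Comparing them with the parentals, only the c allele has switched, so c is the middle locus and the order is vi – c – dw.

c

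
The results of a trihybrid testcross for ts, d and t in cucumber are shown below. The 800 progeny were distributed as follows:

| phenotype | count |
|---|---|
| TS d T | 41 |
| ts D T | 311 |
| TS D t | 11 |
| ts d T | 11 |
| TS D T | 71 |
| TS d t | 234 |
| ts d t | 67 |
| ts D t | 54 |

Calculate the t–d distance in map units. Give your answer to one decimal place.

The two most frequent reciprocal classes, TS d t and ts D T, are the parental types, so the F1 was TS d t / ts D T.
The two rarest classes, TS D t and ts d T, are the double crossovers. Comparing them with the parentals, only the d allele has switched, so d is the middle locus and the order is t – d – ts.
Crossovers in the t–d interval produce the single-crossover classes TS d T and ts D t (41 + 54 = 95) plus the double crossovers (22).
RF(t–d) = (95 + 22) / 800 = 117/800 = 0.1462 → 14.6 map units.

14.6 map units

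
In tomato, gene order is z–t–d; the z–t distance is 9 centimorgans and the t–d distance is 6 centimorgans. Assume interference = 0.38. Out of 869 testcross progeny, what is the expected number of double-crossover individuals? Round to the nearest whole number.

3

Map distances give recombination frequencies of 0.090 and 0.060 for the two intervals.
With interference 0.38 (so coincidence = 0.62), expected double-crossover frequency = 0.090 × 0.060 × 0.62 = 0.00335.
Expected number = 0.00335 × 869 = 2.91 ≈ 3.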